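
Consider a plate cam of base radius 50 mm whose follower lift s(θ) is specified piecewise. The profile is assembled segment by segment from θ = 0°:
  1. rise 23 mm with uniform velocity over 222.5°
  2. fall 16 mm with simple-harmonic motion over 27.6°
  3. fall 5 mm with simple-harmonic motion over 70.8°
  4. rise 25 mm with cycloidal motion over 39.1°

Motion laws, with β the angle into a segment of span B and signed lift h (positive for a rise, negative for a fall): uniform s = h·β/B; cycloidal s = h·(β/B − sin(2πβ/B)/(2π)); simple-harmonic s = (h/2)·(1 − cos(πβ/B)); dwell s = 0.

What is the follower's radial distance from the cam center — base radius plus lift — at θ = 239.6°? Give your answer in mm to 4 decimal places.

seg 1 [0°–222.5°] uniform, h=23: full span → s += 23 → s = 23.0000
seg 2 [222.5°–250.1°] simple-harmonic, h=-16: θ=239.6° here. β=17.1, B=27.6. -16/2·(1 − cos(π·0.6196)) = -10.9348 → s = 12.0652
radial distance = base radius + s = 50 + 12.0652 = 62.0652

62.0652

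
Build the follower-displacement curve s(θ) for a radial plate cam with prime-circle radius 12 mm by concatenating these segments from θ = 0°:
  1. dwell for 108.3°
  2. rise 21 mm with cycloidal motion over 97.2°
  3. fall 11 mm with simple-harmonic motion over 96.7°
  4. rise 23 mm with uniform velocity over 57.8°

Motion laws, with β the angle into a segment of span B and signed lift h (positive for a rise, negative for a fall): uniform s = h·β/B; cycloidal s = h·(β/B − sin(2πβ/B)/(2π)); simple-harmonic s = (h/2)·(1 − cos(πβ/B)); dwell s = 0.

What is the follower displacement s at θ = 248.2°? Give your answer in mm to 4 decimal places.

seg 1 [0°–108.3°] dwell: s stays 0.0000
seg 2 [108.3°–205.5°] cycloidal, h=21: full span → s += 21 → s = 21.0000
seg 3 [205.5°–302.2°] simple-harmonic, h=-11: θ=248.2° here. β=42.7, B=96.7. -11/2·(1 − cos(π·0.4416)) = -4.4961 → s = 16.5039

16.5039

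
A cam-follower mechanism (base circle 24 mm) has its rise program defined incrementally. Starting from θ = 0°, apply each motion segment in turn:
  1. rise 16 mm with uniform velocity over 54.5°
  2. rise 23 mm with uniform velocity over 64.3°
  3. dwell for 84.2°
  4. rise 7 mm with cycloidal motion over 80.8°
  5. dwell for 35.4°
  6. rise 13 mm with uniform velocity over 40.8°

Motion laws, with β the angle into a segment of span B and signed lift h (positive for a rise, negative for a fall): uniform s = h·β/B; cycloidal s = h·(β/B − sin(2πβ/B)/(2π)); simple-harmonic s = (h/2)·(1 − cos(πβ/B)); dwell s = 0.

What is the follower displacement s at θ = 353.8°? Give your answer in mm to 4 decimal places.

seg 1 [0°–54.5°] uniform, h=16: full span → s += 16 → s = 16.0000
seg 2 [54.5°–118.8°] uniform, h=23: full span → s += 23 → s = 39.0000
seg 3 [118.8°–203°] dwell: s stays 39.0000
seg 4 [203°–283.8°] cycloidal, h=7: full span → s += 7 → s = 46.0000
seg 5 [283.8°–319.2°] dwell: s stays 46.0000
seg 6 [319.2°–360°] uniform, h=13: θ=353.8° here. β=34.6, B=40.8. 13·34.6/40.8 = 11.0245 → s = 57.0245

57.0245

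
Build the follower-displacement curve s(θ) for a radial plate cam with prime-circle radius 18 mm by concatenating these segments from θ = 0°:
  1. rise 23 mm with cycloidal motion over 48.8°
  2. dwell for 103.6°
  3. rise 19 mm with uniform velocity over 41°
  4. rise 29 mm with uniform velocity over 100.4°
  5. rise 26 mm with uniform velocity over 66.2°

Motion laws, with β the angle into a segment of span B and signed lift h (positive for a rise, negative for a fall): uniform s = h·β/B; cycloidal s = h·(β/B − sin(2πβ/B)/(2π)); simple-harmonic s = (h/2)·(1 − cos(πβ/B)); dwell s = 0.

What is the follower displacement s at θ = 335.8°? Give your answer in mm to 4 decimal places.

seg 1 [0°–48.8°] cycloidal, h=23: full span → s += 23 → s = 23.0000
seg 2 [48.8°–152.4°] dwell: s stays 23.0000
seg 3 [152.4°–193.4°] uniform, h=19: full span → s += 19 → s = 42.0000
seg 4 [193.4°–293.8°] uniform, h=29: full span → s += 29 → s = 71.0000
seg 5 [293.8°–360°] uniform, h=26: θ=335.8° here. β=42, B=66.2. 26·42/66.2 = 16.4955 → s = 87.4955

87.4955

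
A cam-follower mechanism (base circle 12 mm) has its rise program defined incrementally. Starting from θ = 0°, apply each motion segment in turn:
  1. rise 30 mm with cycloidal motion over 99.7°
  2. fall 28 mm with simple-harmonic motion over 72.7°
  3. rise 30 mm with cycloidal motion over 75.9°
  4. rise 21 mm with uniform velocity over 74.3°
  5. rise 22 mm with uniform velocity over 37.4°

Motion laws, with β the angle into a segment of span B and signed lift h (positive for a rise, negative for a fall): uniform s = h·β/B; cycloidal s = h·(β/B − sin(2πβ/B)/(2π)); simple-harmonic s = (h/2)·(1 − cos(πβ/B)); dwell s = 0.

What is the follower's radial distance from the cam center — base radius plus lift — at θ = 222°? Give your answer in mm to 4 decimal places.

seg 1 [0°–99.7°] cycloidal, h=30: full span → s += 30 → s = 30.0000
seg 2 [99.7°–172.4°] simple-harmonic, h=-28: full span → s += -28 → s = 2.0000
seg 3 [172.4°–248.3°] cycloidal, h=30: θ=222° here. β=49.6, B=75.9. 30·(0.6535 − sin(2π·0.6535)/(2π)) = 23.5281 → s = 25.5281
radial distance = base radius + s = 12 + 25.5281 = 37.5281

37.5281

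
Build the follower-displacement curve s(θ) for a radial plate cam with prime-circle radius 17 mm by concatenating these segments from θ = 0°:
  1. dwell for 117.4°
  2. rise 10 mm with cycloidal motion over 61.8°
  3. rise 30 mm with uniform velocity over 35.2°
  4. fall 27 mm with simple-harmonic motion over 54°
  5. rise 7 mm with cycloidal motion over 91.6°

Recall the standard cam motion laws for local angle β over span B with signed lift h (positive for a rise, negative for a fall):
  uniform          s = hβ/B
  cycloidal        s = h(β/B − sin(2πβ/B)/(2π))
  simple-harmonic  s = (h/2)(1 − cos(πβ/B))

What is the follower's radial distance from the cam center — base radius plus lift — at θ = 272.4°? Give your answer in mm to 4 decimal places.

seg 1 [0°–117.4°] dwell: s stays 0.0000
seg 2 [117.4°–179.2°] cycloidal, h=10: full span → s += 10 → s = 10.0000
seg 3 [179.2°–214.4°] uniform, h=30: full span → s += 30 → s = 40.0000
seg 4 [214.4°–268.4°] simple-harmonic, h=-27: full span → s += -27 → s = 13.0000
seg 5 [268.4°–360°] cycloidal, h=7: θ=272.4° here. β=4, B=91.6. 7·(0.0437 − sin(2π·0.0437)/(2π)) = 0.0038 → s = 13.0038
radial distance = base radius + s = 17 + 13.0038 = 30.0038

30.0038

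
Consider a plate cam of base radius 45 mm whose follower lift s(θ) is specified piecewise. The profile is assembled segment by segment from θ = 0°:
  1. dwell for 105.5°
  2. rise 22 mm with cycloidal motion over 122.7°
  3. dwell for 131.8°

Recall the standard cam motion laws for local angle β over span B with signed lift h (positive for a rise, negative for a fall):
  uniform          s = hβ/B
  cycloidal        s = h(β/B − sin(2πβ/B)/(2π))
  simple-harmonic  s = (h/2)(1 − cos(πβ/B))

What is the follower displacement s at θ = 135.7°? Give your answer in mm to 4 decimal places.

seg 1 [0°–105.5°] dwell: s stays 0.0000
seg 2 [105.5°–228.2°] cycloidal, h=22: θ=135.7° here. β=30.2, B=122.7. 22·(0.2461 − sin(2π·0.2461)/(2π)) = 1.9145 → s = 1.9145

1.9145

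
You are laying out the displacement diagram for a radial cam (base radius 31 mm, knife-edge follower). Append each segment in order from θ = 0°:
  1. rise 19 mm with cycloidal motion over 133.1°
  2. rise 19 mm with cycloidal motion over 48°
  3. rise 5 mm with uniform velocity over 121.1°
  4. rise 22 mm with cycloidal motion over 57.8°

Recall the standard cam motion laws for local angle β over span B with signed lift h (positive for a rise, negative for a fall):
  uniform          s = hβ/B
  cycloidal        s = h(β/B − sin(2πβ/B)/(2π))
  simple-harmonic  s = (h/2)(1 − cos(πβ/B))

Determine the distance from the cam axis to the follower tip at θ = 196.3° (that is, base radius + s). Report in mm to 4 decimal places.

seg 1 [0°–133.1°] cycloidal, h=19: full span → s += 19 → s = 19.0000
seg 2 [133.1°–181.1°] cycloidal, h=19: full span → s += 19 → s = 38.0000
seg 3 [181.1°–302.2°] uniform, h=5: θ=196.3° here. β=15.2, B=121.1. 5·15.2/121.1 = 0.6276 → s = 38.6276
radial distance = base radius + s = 31 + 38.6276 = 69.6276

69.6276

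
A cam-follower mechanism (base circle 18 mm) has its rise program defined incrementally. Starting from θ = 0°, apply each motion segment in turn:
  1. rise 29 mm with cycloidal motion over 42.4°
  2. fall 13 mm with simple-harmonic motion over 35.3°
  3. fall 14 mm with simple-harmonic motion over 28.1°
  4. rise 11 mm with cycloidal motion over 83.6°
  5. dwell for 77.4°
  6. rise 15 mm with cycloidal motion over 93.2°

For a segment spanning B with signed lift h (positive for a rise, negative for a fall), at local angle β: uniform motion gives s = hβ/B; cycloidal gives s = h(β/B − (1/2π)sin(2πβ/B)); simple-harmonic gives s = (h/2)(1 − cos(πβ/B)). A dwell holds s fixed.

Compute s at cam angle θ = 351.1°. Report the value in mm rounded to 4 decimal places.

seg 1 [0°–42.4°] cycloidal, h=29: full span → s += 29 → s = 29.0000
seg 2 [42.4°–77.7°] simple-harmonic, h=-13: full span → s += -13 → s = 16.0000
seg 3 [77.7°–105.8°] simple-harmonic, h=-14: full span → s += -14 → s = 2.0000
seg 4 [105.8°–189.4°] cycloidal, h=11: full span → s += 11 → s = 13.0000
seg 5 [189.4°–266.8°] dwell: s stays 13.0000
seg 6 [266.8°–360°] cycloidal, h=15: θ=351.1° here. β=84.3, B=93.2. 15·(0.9045 − sin(2π·0.9045)/(2π)) = 14.9156 → s = 27.9156

27.9156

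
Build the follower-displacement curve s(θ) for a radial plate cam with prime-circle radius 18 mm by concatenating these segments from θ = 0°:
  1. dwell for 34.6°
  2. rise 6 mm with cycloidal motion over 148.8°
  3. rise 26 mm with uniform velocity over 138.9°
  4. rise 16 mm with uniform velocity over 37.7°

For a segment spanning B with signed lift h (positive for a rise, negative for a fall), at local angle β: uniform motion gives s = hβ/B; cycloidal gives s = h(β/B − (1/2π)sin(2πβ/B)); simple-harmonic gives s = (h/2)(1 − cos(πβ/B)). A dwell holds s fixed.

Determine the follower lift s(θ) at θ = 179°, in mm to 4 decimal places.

seg 1 [0°–34.6°] dwell: s stays 0.0000
seg 2 [34.6°–183.4°] cycloidal, h=6: θ=179° here. β=144.4, B=148.8. 6·(0.9704 − sin(2π·0.9704)/(2π)) = 5.9990 → s = 5.9990

5.9990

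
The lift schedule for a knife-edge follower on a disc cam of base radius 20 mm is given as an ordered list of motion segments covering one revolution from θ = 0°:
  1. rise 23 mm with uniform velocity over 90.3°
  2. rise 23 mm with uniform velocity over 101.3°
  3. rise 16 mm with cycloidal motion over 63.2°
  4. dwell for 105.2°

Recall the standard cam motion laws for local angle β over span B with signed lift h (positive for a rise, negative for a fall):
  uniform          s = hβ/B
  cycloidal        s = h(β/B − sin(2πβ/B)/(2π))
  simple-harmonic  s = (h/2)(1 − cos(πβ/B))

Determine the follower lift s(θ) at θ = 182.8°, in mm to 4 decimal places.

seg 1 [0°–90.3°] uniform, h=23: full span → s += 23 → s = 23.0000
seg 2 [90.3°–191.6°] uniform, h=23: θ=182.8° here. β=92.5, B=101.3. 23·92.5/101.3 = 21.0020 → s = 44.0020

44.0020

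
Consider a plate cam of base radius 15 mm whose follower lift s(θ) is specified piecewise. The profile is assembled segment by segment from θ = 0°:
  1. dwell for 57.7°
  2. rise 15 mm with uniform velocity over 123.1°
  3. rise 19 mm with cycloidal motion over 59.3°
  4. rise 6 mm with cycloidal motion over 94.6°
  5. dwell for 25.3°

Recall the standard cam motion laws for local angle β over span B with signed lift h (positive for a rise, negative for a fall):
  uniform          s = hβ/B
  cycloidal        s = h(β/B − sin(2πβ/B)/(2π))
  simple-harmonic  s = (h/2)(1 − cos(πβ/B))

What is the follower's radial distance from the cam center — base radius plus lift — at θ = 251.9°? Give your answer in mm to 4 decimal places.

seg 1 [0°–57.7°] dwell: s stays 0.0000
seg 2 [57.7°–180.8°] uniform, h=15: full span → s += 15 → s = 15.0000
seg 3 [180.8°–240.1°] cycloidal, h=19: full span → s += 19 → s = 34.0000
seg 4 [240.1°–334.7°] cycloidal, h=6: θ=251.9° here. β=11.8, B=94.6. 6·(0.1247 − sin(2π·0.1247)/(2π)) = 0.0743 → s = 34.0743
radial distance = base radius + s = 15 + 34.0743 = 49.0743

49.0743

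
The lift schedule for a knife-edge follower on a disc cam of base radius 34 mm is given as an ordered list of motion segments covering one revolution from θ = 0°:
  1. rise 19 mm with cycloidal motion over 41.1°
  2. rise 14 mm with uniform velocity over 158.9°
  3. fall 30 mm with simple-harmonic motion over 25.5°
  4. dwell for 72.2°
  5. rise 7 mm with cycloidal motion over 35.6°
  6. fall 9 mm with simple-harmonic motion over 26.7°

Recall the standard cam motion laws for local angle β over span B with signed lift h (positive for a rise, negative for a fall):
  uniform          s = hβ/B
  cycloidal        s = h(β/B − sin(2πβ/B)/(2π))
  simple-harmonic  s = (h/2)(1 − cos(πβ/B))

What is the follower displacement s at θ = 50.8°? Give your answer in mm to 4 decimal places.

seg 1 [0°–41.1°] cycloidal, h=19: full span → s += 19 → s = 19.0000
seg 2 [41.1°–200°] uniform, h=14: θ=50.8° here. β=9.7, B=158.9. 14·9.7/158.9 = 0.8546 → s = 19.8546

19.8546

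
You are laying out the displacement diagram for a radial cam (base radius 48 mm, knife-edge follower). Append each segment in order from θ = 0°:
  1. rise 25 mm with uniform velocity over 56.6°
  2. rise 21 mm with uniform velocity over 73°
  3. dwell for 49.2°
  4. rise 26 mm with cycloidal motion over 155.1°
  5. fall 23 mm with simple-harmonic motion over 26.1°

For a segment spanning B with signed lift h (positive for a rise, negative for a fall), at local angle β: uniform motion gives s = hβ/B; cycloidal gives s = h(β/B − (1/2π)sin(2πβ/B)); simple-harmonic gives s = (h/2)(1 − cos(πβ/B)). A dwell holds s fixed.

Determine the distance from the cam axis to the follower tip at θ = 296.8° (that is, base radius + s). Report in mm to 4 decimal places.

seg 1 [0°–56.6°] uniform, h=25: full span → s += 25 → s = 25.0000
seg 2 [56.6°–129.6°] uniform, h=21: full span → s += 21 → s = 46.0000
seg 3 [129.6°–178.8°] dwell: s stays 46.0000
seg 4 [178.8°–333.9°] cycloidal, h=26: θ=296.8° here. β=118, B=155.1. 26·(0.7608 − sin(2π·0.7608)/(2π)) = 23.9093 → s = 69.9093
radial distance = base radius + s = 48 + 69.9093 = 117.9093

117.9093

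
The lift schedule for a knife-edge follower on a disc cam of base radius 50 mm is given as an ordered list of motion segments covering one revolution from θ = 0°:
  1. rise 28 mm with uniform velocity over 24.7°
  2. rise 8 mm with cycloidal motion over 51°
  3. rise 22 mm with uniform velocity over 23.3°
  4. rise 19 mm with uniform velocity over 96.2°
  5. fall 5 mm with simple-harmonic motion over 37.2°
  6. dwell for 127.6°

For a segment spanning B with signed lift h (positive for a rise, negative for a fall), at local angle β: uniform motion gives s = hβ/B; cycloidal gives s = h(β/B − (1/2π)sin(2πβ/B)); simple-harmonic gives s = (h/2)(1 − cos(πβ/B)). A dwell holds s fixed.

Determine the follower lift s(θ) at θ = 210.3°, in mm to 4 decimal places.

seg 1 [0°–24.7°] uniform, h=28: full span → s += 28 → s = 28.0000
seg 2 [24.7°–75.7°] cycloidal, h=8: full span → s += 8 → s = 36.0000
seg 3 [75.7°–99°] uniform, h=22: full span → s += 22 → s = 58.0000
seg 4 [99°–195.2°] uniform, h=19: full span → s += 19 → s = 77.0000
seg 5 [195.2°–232.4°] simple-harmonic, h=-5: θ=210.3° here. β=15.1, B=37.2. -5/2·(1 − cos(π·0.4059)) = -1.7718 → s = 75.2282

75.2282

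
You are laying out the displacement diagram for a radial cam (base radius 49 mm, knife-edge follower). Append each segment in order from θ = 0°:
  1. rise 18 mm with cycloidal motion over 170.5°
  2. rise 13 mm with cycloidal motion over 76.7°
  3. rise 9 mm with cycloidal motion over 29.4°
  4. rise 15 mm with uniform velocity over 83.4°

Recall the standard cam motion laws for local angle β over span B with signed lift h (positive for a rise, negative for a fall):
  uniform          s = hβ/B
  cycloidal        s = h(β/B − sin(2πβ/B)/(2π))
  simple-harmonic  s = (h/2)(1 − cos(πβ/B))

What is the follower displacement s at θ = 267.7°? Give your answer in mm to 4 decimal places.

seg 1 [0°–170.5°] cycloidal, h=18: full span → s += 18 → s = 18.0000
seg 2 [170.5°–247.2°] cycloidal, h=13: full span → s += 13 → s = 31.0000
seg 3 [247.2°–276.6°] cycloidal, h=9: θ=267.7° here. β=20.5, B=29.4. 9·(0.6973 − sin(2π·0.6973)/(2π)) = 7.6300 → s = 38.6300

38.6300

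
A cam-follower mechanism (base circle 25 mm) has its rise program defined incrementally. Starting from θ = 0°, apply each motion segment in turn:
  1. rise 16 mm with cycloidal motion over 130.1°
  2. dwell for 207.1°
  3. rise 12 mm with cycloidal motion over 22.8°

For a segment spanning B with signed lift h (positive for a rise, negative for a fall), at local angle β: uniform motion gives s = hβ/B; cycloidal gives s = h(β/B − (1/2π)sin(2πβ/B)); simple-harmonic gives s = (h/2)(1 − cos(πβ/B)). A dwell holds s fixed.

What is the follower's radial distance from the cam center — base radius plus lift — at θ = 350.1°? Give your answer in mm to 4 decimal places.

seg 1 [0°–130.1°] cycloidal, h=16: full span → s += 16 → s = 16.0000
seg 2 [130.1°–337.2°] dwell: s stays 16.0000
seg 3 [337.2°–360°] cycloidal, h=12: θ=350.1° here. β=12.9, B=22.8. 12·(0.5658 − sin(2π·0.5658)/(2π)) = 7.5567 → s = 23.5567
radial distance = base radius + s = 25 + 23.5567 = 48.5567

48.5567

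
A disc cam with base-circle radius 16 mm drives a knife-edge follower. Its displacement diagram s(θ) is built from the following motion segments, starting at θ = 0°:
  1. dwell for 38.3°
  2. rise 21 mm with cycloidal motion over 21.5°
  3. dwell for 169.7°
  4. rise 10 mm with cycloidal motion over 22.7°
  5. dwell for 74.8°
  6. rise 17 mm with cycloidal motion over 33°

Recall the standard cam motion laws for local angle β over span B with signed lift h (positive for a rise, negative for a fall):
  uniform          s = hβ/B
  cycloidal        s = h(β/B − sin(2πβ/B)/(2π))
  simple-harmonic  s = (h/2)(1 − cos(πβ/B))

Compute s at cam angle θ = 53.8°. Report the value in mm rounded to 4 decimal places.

seg 1 [0°–38.3°] dwell: s stays 0.0000
seg 2 [38.3°–59.8°] cycloidal, h=21: θ=53.8° here. β=15.5, B=21.5. 21·(0.7209 − sin(2π·0.7209)/(2π)) = 18.4262 → s = 18.4262

18.4262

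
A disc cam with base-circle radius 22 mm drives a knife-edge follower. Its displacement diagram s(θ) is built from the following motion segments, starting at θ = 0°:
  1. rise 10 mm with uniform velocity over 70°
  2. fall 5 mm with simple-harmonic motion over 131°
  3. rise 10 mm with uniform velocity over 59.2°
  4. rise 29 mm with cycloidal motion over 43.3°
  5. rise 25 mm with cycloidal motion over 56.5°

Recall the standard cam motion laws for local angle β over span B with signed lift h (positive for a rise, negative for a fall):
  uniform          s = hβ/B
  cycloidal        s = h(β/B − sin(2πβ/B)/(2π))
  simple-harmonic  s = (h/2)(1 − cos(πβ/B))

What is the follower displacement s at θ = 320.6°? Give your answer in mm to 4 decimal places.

seg 1 [0°–70°] uniform, h=10: full span → s += 10 → s = 10.0000
seg 2 [70°–201°] simple-harmonic, h=-5: full span → s += -5 → s = 5.0000
seg 3 [201°–260.2°] uniform, h=10: full span → s += 10 → s = 15.0000
seg 4 [260.2°–303.5°] cycloidal, h=29: full span → s += 29 → s = 44.0000
seg 5 [303.5°–360°] cycloidal, h=25: θ=320.6° here. β=17.1, B=56.5. 25·(0.3027 − sin(2π·0.3027)/(2π)) = 3.8033 → s = 47.8033

47.8033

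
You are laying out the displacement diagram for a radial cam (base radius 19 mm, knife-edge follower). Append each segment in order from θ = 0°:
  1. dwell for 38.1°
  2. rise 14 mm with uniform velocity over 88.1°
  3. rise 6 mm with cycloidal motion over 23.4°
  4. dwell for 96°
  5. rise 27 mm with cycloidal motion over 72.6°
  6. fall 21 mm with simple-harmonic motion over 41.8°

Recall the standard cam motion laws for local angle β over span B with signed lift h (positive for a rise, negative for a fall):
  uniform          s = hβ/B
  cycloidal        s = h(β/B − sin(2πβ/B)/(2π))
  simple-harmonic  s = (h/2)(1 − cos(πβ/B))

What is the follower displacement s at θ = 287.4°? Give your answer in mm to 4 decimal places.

seg 1 [0°–38.1°] dwell: s stays 0.0000
seg 2 [38.1°–126.2°] uniform, h=14: full span → s += 14 → s = 14.0000
seg 3 [126.2°–149.6°] cycloidal, h=6: full span → s += 6 → s = 20.0000
seg 4 [149.6°–245.6°] dwell: s stays 20.0000
seg 5 [245.6°–318.2°] cycloidal, h=27: θ=287.4° here. β=41.8, B=72.6. 27·(0.5758 − sin(2π·0.5758)/(2π)) = 17.5145 → s = 37.5145

37.5145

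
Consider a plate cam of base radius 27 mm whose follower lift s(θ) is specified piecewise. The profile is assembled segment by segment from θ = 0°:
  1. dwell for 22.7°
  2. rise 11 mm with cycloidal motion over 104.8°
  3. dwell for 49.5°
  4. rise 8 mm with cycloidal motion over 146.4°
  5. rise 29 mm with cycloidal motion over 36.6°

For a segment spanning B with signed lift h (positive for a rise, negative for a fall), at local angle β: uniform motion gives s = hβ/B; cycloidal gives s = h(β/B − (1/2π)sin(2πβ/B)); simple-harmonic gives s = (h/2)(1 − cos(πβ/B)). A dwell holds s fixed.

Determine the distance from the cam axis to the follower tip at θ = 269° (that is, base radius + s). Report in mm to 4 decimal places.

seg 1 [0°–22.7°] dwell: s stays 0.0000
seg 2 [22.7°–127.5°] cycloidal, h=11: full span → s += 11 → s = 11.0000
seg 3 [127.5°–177°] dwell: s stays 11.0000
seg 4 [177°–323.4°] cycloidal, h=8: θ=269° here. β=92, B=146.4. 8·(0.6284 − sin(2π·0.6284)/(2π)) = 5.9467 → s = 16.9467
radial distance = base radius + s = 27 + 16.9467 = 43.9467

43.9467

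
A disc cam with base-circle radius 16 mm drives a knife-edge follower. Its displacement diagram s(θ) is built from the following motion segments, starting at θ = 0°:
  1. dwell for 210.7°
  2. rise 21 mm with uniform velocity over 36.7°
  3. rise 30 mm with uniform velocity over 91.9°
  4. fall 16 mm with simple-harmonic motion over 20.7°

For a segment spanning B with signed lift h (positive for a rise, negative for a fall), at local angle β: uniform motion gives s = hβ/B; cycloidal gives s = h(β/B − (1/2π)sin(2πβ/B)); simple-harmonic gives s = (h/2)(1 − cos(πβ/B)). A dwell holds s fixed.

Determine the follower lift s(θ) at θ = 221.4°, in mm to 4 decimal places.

seg 1 [0°–210.7°] dwell: s stays 0.0000
seg 2 [210.7°–247.4°] uniform, h=21: θ=221.4° here. β=10.7, B=36.7. 21·10.7/36.7 = 6.1226 → s = 6.1226

6.1226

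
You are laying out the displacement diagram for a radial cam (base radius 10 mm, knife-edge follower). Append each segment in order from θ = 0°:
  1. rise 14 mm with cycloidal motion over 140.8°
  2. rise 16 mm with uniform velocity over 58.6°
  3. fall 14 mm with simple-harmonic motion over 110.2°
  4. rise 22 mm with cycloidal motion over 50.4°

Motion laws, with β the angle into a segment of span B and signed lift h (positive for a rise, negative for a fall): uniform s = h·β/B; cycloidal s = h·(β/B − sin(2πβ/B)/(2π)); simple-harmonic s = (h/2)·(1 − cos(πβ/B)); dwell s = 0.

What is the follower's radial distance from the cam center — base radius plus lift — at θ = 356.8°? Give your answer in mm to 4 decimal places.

seg 1 [0°–140.8°] cycloidal, h=14: full span → s += 14 → s = 14.0000
seg 2 [140.8°–199.4°] uniform, h=16: full span → s += 16 → s = 30.0000
seg 3 [199.4°–309.6°] simple-harmonic, h=-14: full span → s += -14 → s = 16.0000
seg 4 [309.6°–360°] cycloidal, h=22: θ=356.8° here. β=47.2, B=50.4. 22·(0.9365 − sin(2π·0.9365)/(2π)) = 21.9632 → s = 37.9632
radial distance = base radius + s = 10 + 37.9632 = 47.9632

47.9632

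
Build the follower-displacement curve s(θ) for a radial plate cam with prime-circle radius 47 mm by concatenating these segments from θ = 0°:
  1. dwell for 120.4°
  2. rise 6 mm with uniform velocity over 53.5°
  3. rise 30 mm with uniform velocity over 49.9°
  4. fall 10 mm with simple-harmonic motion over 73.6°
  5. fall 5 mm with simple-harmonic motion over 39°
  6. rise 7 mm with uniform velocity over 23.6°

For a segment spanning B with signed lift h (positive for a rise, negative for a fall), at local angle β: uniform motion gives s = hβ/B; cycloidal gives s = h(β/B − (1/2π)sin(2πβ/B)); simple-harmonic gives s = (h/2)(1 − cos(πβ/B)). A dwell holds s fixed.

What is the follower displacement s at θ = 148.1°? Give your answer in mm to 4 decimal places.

seg 1 [0°–120.4°] dwell: s stays 0.0000
seg 2 [120.4°–173.9°] uniform, h=6: θ=148.1° here. β=27.7, B=53.5. 6·27.7/53.5 = 3.1065 → s = 3.1065

3.1065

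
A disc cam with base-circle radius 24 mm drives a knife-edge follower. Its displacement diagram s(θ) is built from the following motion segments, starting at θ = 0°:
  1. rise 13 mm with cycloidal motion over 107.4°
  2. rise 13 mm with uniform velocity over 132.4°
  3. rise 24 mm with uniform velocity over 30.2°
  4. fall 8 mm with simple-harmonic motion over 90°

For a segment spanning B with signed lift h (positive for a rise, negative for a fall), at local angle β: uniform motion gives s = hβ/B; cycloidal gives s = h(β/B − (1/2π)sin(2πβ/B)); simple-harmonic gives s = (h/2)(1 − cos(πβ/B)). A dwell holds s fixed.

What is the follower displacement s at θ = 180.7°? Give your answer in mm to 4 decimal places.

seg 1 [0°–107.4°] cycloidal, h=13: full span → s += 13 → s = 13.0000
seg 2 [107.4°–239.8°] uniform, h=13: θ=180.7° here. β=73.3, B=132.4. 13·73.3/132.4 = 7.1971 → s = 20.1971

20.1971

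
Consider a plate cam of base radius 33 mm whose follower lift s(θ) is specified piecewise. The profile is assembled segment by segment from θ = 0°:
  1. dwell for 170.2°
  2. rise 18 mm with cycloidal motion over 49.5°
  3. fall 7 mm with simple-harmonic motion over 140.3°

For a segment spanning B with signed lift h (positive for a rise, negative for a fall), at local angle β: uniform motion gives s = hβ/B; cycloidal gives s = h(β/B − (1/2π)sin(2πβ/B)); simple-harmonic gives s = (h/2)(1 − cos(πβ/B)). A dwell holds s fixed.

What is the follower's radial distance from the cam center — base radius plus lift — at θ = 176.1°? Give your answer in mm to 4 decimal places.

seg 1 [0°–170.2°] dwell: s stays 0.0000
seg 2 [170.2°–219.7°] cycloidal, h=18: θ=176.1° here. β=5.9, B=49.5. 18·(0.1192 − sin(2π·0.1192)/(2π)) = 0.1950 → s = 0.1950
radial distance = base radius + s = 33 + 0.1950 = 33.1950

33.1950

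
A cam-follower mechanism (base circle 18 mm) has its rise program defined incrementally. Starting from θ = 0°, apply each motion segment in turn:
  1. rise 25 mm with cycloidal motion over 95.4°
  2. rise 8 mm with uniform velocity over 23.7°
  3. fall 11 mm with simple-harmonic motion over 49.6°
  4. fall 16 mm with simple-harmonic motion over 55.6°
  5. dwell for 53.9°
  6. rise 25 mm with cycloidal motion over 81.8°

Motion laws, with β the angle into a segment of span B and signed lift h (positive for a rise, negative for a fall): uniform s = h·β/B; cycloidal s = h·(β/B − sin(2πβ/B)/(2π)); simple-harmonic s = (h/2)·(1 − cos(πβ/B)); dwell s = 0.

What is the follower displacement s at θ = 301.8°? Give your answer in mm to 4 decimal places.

seg 1 [0°–95.4°] cycloidal, h=25: full span → s += 25 → s = 25.0000
seg 2 [95.4°–119.1°] uniform, h=8: full span → s += 8 → s = 33.0000
seg 3 [119.1°–168.7°] simple-harmonic, h=-11: full span → s += -11 → s = 22.0000
seg 4 [168.7°–224.3°] simple-harmonic, h=-16: full span → s += -16 → s = 6.0000
seg 5 [224.3°–278.2°] dwell: s stays 6.0000
seg 6 [278.2°–360°] cycloidal, h=25: θ=301.8° here. β=23.6, B=81.8. 25·(0.2885 − sin(2π·0.2885)/(2π)) = 3.3497 → s = 9.3497

9.3497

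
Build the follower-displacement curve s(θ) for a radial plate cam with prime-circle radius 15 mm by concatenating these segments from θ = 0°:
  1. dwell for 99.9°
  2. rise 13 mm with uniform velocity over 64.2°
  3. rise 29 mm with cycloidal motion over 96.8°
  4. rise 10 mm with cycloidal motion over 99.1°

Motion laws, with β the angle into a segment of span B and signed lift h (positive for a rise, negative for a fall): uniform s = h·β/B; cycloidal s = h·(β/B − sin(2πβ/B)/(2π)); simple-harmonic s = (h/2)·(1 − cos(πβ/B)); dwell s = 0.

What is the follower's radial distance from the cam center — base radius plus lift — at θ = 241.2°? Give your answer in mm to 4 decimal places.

seg 1 [0°–99.9°] dwell: s stays 0.0000
seg 2 [99.9°–164.1°] uniform, h=13: full span → s += 13 → s = 13.0000
seg 3 [164.1°–260.9°] cycloidal, h=29: θ=241.2° here. β=77.1, B=96.8. 29·(0.7965 − sin(2π·0.7965)/(2π)) = 27.5181 → s = 40.5181
radial distance = base radius + s = 15 + 40.5181 = 55.5181

55.5181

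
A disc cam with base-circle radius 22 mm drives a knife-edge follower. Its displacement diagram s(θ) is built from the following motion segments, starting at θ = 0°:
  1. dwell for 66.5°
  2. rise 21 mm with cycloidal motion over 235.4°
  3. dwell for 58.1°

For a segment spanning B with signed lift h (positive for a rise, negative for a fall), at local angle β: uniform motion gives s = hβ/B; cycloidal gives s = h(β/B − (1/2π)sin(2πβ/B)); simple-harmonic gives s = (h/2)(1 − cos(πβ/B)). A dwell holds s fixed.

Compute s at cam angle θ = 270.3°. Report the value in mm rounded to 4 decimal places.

seg 1 [0°–66.5°] dwell: s stays 0.0000
seg 2 [66.5°–301.9°] cycloidal, h=21: θ=270.3° here. β=203.8, B=235.4. 21·(0.8658 − sin(2π·0.8658)/(2π)) = 20.6774 → s = 20.6774

20.6774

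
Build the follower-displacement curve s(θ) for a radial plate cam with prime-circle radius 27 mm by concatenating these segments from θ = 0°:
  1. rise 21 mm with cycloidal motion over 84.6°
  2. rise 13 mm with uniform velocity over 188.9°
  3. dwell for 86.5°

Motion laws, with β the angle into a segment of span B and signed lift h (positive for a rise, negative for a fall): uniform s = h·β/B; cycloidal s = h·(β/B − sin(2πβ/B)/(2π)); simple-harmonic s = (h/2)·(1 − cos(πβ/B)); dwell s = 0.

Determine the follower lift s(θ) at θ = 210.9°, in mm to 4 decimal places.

seg 1 [0°–84.6°] cycloidal, h=21: full span → s += 21 → s = 21.0000
seg 2 [84.6°–273.5°] uniform, h=13: θ=210.9° here. β=126.3, B=188.9. 13·126.3/188.9 = 8.6919 → s = 29.6919

29.6919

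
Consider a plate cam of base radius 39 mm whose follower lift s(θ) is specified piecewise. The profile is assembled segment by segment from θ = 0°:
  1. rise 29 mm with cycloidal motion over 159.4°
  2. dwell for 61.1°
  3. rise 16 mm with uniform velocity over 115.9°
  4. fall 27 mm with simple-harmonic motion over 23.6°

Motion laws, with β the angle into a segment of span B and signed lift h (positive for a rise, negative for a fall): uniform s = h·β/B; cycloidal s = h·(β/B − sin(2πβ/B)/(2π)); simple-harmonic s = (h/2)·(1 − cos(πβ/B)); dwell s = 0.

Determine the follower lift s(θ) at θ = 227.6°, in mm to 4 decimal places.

seg 1 [0°–159.4°] cycloidal, h=29: full span → s += 29 → s = 29.0000
seg 2 [159.4°–220.5°] dwell: s stays 29.0000
seg 3 [220.5°–336.4°] uniform, h=16: θ=227.6° here. β=7.1, B=115.9. 16·7.1/115.9 = 0.9802 → s = 29.9802

29.9802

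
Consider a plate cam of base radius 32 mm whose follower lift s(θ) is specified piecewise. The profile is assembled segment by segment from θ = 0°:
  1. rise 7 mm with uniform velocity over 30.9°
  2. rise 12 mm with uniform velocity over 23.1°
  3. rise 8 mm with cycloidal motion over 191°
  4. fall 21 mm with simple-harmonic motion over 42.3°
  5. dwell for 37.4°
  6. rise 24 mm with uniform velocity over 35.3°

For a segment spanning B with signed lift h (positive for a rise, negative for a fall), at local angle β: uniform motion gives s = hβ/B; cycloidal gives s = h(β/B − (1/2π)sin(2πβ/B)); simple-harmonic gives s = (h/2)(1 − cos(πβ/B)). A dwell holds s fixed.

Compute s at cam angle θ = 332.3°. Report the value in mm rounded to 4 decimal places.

seg 1 [0°–30.9°] uniform, h=7: full span → s += 7 → s = 7.0000
seg 2 [30.9°–54°] uniform, h=12: full span → s += 12 → s = 19.0000
seg 3 [54°–245°] cycloidal, h=8: full span → s += 8 → s = 27.0000
seg 4 [245°–287.3°] simple-harmonic, h=-21: full span → s += -21 → s = 6.0000
seg 5 [287.3°–324.7°] dwell: s stays 6.0000
seg 6 [324.7°–360°] uniform, h=24: θ=332.3° here. β=7.6, B=35.3. 24·7.6/35.3 = 5.1671 → s = 11.1671

11.1671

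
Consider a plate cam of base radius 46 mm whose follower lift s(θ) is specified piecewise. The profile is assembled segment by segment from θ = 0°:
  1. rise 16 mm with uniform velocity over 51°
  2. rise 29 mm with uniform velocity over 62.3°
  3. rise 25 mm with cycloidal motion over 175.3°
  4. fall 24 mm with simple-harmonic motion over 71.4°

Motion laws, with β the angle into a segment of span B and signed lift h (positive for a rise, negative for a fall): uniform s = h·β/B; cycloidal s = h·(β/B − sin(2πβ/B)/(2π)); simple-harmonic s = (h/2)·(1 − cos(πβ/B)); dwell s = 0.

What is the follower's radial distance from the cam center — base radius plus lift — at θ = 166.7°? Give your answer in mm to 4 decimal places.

seg 1 [0°–51°] uniform, h=16: full span → s += 16 → s = 16.0000
seg 2 [51°–113.3°] uniform, h=29: full span → s += 29 → s = 45.0000
seg 3 [113.3°–288.6°] cycloidal, h=25: θ=166.7° here. β=53.4, B=175.3. 25·(0.3046 − sin(2π·0.3046)/(2π)) = 3.8687 → s = 48.8687
radial distance = base radius + s = 46 + 48.8687 = 94.8687

94.8687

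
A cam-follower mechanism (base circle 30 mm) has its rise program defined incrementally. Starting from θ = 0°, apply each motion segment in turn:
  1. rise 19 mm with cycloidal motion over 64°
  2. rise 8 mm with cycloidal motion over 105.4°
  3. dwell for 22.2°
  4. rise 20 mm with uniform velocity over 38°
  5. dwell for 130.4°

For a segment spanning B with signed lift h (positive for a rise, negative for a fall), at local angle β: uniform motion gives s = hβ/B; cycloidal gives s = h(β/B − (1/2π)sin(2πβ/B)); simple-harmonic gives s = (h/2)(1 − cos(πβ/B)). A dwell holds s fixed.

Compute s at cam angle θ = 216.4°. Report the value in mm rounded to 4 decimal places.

seg 1 [0°–64°] cycloidal, h=19: full span → s += 19 → s = 19.0000
seg 2 [64°–169.4°] cycloidal, h=8: full span → s += 8 → s = 27.0000
seg 3 [169.4°–191.6°] dwell: s stays 27.0000
seg 4 [191.6°–229.6°] uniform, h=20: θ=216.4° here. β=24.8, B=38. 20·24.8/38 = 13.0526 → s = 40.0526

40.0526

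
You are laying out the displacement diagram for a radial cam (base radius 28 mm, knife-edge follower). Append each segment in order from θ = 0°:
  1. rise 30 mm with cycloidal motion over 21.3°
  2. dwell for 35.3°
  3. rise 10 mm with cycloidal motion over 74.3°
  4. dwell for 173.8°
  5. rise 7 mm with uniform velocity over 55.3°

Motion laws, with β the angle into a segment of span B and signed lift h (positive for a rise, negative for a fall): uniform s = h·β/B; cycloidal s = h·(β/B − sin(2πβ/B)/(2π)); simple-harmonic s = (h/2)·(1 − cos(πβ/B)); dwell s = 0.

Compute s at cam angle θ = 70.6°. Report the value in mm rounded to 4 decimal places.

seg 1 [0°–21.3°] cycloidal, h=30: full span → s += 30 → s = 30.0000
seg 2 [21.3°–56.6°] dwell: s stays 30.0000
seg 3 [56.6°–130.9°] cycloidal, h=10: θ=70.6° here. β=14, B=74.3. 10·(0.1884 − sin(2π·0.1884)/(2π)) = 0.4103 → s = 30.4103

30.4103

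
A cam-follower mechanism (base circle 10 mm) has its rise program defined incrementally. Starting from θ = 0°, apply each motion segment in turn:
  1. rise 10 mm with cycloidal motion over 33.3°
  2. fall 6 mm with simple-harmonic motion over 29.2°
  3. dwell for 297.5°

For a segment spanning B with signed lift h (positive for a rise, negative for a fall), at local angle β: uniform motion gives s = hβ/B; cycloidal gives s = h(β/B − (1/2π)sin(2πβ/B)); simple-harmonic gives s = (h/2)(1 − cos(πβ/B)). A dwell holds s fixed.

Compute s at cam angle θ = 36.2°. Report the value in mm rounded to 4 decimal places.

seg 1 [0°–33.3°] cycloidal, h=10: full span → s += 10 → s = 10.0000
seg 2 [33.3°–62.5°] simple-harmonic, h=-6: θ=36.2° here. β=2.9, B=29.2. -6/2·(1 − cos(π·0.0993)) = -0.1448 → s = 9.8552

9.8552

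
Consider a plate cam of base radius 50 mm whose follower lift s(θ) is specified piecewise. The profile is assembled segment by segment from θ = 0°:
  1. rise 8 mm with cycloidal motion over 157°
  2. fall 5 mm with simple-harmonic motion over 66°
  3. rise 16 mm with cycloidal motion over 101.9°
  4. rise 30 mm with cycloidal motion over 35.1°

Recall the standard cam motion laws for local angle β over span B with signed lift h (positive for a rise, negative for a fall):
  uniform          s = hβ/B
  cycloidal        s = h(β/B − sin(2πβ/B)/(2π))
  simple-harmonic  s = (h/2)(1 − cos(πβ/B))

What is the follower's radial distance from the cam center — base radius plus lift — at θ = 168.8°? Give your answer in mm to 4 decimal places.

seg 1 [0°–157°] cycloidal, h=8: full span → s += 8 → s = 8.0000
seg 2 [157°–223°] simple-harmonic, h=-5: θ=168.8° here. β=11.8, B=66. -5/2·(1 − cos(π·0.1788)) = -0.3841 → s = 7.6159
radial distance = base radius + s = 50 + 7.6159 = 57.6159

57.6159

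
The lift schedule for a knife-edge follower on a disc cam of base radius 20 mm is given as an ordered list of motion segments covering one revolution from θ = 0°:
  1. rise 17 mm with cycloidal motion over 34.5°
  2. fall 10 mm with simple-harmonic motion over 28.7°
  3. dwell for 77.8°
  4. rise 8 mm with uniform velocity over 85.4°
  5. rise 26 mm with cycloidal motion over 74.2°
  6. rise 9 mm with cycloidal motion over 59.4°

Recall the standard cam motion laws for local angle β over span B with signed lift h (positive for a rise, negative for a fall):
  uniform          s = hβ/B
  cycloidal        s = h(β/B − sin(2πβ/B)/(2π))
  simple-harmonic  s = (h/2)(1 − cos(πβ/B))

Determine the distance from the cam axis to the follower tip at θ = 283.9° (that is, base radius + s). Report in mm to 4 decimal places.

seg 1 [0°–34.5°] cycloidal, h=17: full span → s += 17 → s = 17.0000
seg 2 [34.5°–63.2°] simple-harmonic, h=-10: full span → s += -10 → s = 7.0000
seg 3 [63.2°–141°] dwell: s stays 7.0000
seg 4 [141°–226.4°] uniform, h=8: full span → s += 8 → s = 15.0000
seg 5 [226.4°–300.6°] cycloidal, h=26: θ=283.9° here. β=57.5, B=74.2. 26·(0.7749 − sin(2π·0.7749)/(2π)) = 24.2356 → s = 39.2356
radial distance = base radius + s = 20 + 39.2356 = 59.2356

59.2356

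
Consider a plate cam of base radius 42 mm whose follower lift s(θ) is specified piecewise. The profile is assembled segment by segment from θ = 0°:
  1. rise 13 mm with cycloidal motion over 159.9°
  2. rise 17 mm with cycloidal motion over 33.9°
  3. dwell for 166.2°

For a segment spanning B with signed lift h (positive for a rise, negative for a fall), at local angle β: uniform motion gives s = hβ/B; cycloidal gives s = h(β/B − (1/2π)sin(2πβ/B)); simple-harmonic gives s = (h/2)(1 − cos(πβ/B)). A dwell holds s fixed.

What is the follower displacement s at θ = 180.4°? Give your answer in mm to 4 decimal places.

seg 1 [0°–159.9°] cycloidal, h=13: full span → s += 13 → s = 13.0000
seg 2 [159.9°–193.8°] cycloidal, h=17: θ=180.4° here. β=20.5, B=33.9. 17·(0.6047 − sin(2π·0.6047)/(2π)) = 11.9348 → s = 24.9348

24.9348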